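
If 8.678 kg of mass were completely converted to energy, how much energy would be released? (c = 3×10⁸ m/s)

Using E = mc²:
c² = (3×10⁸)² = 9×10¹⁶ m²/s²
E = 8.678 × 9×10¹⁶ = 7.810×10¹⁷ J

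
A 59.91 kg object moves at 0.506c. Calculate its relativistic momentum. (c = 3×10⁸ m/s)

γ = 1/√(1 - 0.506²) = 1.159
v = 0.506 × 3×10⁸ = 1.518×10⁸ m/s
p = γmv = 1.159 × 59.91 × 1.518×10⁸ = 1.054×10¹⁰ kg·m/s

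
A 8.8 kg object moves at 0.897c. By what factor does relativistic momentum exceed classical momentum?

p_rel = γmv, p_class = mv
Ratio = γ = 1/√(1 - 0.897²) = 2.262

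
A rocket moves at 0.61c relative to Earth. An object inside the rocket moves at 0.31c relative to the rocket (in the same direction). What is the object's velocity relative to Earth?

u = (u' + v)/(1 + u'v/c²)
Numerator: 0.31 + 0.61 = 0.92
Denominator: 1 + 0.1891 = 1.1891
u = 0.92/1.1891 = 0.7737c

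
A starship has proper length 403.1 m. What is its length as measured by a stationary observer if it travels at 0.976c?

Proper length L₀ = 403.1 m
γ = 1/√(1 - 0.976²) = 4.592
L = L₀/γ = 403.1/4.592 = 87.78 m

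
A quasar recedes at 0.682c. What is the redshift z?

β = 0.682
(1+β)/(1-β) = 1.682/0.318 = 5.289
√(5.289) = 2.300
z = 2.300 - 1 = 1.300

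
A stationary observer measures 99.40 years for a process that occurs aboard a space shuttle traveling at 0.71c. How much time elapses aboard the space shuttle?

Dilated time Δt = 99.40 years
γ = 1/√(1 - 0.71²) = 1.420
Δt₀ = Δt/γ = 99.40/1.420 = 70.00 years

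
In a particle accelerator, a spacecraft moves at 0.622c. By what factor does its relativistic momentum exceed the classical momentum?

p_rel = γmv, p_class = mv
Ratio = γ = 1/√(1 - 0.622²)
= 1/√(0.613116) = 1.277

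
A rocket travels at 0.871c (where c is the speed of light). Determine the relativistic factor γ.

v/c = 0.871, so (v/c)² = 0.758641
1 - (v/c)² = 0.241359
γ = 1/√(0.241359) = 2.035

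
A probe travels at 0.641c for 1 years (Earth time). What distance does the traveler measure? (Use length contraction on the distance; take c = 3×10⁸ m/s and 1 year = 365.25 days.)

Earth distance: d = v × t = 0.641c × 1 yr = 6.069×10¹⁵ m
γ = 1.303
d' = d/γ = 6.069×10¹⁵/1.303 = 4.658×10¹⁵ m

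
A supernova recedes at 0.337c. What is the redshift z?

β = 0.337
(1+β)/(1-β) = 1.337/0.663 = 2.0166
√(2.0166) = 1.4201
z = 1.4201 - 1 = 0.4201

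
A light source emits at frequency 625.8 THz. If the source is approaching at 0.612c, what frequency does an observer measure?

β = v/c = 0.612
(1+β)/(1-β) = 1.612/0.388 = 4.1546
Doppler factor = √(4.1546) = 2.0383
f_obs = 625.8 × 2.0383 = 1276 THz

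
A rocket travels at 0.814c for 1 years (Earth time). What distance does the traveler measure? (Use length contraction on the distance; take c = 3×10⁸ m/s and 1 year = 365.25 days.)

Earth distance: d = v × t = 0.814c × 1 yr = 7.7064×10¹⁵ m
γ = 1.7216
d' = d/γ = 7.7064×10¹⁵/1.7216 = 4.476×10¹⁵ m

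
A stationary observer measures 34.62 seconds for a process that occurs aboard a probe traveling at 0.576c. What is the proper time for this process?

Dilated time Δt = 34.62 seconds
γ = 1/√(1 - 0.576²) = 1.2233
Δt₀ = Δt/γ = 34.62/1.2233 = 28.30 seconds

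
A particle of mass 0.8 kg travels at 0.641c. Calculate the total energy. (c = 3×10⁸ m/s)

γ = 1/√(1 - 0.641²) = 1.3029
mc² = 0.8 × (3×10⁸)² = 7.200×10¹⁶ J
E = γmc² = 1.3029 × 7.200×10¹⁶ = 9.381×10¹⁶ J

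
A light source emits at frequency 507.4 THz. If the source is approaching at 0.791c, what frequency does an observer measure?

β = v/c = 0.791
(1+β)/(1-β) = 1.791/0.209 = 8.569
Doppler factor = √(8.569) = 2.927
f_obs = 507.4 × 2.927 = 1485 THz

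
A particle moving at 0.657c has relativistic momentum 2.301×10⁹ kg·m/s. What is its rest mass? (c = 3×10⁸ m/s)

γ = 1/√(1 - 0.657²) = 1.3265
v = 0.657 × 3×10⁸ = 1.971×10⁸ m/s
m = p/(γv) = 2.301×10⁹/(1.3265 × 1.971×10⁸) = 8.801 kg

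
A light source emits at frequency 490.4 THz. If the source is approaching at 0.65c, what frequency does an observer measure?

β = v/c = 0.65
(1+β)/(1-β) = 1.65/0.35 = 4.714
Doppler factor = √(4.714) = 2.171
f_obs = 490.4 × 2.171 = 1065 THz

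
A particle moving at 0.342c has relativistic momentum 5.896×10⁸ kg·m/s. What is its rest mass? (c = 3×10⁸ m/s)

γ = 1/√(1 - 0.342²) = 1.0642
v = 0.342 × 3×10⁸ = 1.026×10⁸ m/s
m = p/(γv) = 5.896×10⁸/(1.0642 × 1.026×10⁸) = 5.400 kg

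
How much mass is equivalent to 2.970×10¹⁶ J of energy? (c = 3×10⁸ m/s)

From E = mc², we get m = E/c²
c² = (3×10⁸)² = 9×10¹⁶ m²/s²
m = 2.970×10¹⁶ / 9×10¹⁶ = 0.3300 kg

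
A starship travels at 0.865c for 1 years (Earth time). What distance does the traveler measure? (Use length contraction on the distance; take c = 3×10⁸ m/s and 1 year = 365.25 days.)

Earth distance: d = v × t = 0.865c × 1 yr = 8.189×10¹⁵ m
γ = 1.993
d' = d/γ = 8.189×10¹⁵/1.993 = 4.109×10¹⁵ m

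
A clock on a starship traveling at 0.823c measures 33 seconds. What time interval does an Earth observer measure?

Proper time Δt₀ = 33 seconds
γ = 1/√(1 - 0.823²) = 1.7604
Δt = γΔt₀ = 1.7604 × 33 = 58.09 seconds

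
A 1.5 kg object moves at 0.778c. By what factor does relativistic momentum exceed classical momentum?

p_rel = γmv, p_class = mv
Ratio = γ = 1/√(1 - 0.778²) = 1.592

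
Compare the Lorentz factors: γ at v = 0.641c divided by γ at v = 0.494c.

γ₁ = 1/√(1 - 0.641²) = 1.303
γ₂ = 1/√(1 - 0.494²) = 1.150
γ₁/γ₂ = 1.303/1.150 = 1.133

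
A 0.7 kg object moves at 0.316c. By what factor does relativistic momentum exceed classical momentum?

p_rel = γmv, p_class = mv
Ratio = γ = 1/√(1 - 0.316²) = 1.054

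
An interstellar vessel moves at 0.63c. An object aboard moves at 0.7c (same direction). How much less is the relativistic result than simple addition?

Classical: u' + v = 0.7 + 0.63 = 1.33c
Relativistic: u = (0.7 + 0.63)/(1 + 0.441) = 1.33/1.441 = 0.9230c
Difference: 1.33 - 0.9230 = 0.4070c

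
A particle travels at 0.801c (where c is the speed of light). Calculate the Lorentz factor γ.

v/c = 0.801, so (v/c)² = 0.641601
1 - (v/c)² = 0.358399
γ = 1/√(0.358399) = 1.670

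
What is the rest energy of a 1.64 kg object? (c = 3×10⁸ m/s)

c² = (3×10⁸)² = 9.000×10¹⁶ m²/s²
E₀ = mc² = 1.64 × 9.000×10¹⁶ = 1.476×10¹⁷ J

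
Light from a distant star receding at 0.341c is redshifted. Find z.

β = 0.341
(1+β)/(1-β) = 1.341/0.659 = 2.035
√(2.035) = 1.4265
z = 1.4265 - 1 = 0.4265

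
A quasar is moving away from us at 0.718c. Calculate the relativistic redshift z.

β = 0.718
(1+β)/(1-β) = 1.718/0.282 = 6.092
√(6.092) = 2.468
z = 2.468 - 1 = 1.468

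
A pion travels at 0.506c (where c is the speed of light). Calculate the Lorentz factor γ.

v/c = 0.506, so (v/c)² = 0.256036
1 - (v/c)² = 0.743964
γ = 1/√(0.743964) = 1.159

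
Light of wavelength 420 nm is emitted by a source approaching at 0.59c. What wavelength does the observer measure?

β = 0.59
Wavelength Doppler factor = √(0.41/1.59) = √(0.2579) = 0.5078
λ_obs = 420 × 0.5078 = 213.3 nm (blueshift)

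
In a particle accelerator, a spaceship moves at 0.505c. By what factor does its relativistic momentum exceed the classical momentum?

p_rel = γmv, p_class = mv
Ratio = γ = 1/√(1 - 0.505²)
= 1/√(0.744975) = 1.159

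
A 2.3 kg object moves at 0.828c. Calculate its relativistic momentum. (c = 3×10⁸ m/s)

γ = 1/√(1 - 0.828²) = 1.783
v = 0.828 × 3×10⁸ = 2.484×10⁸ m/s
p = γmv = 1.783 × 2.3 × 2.484×10⁸ = 1.019×10⁹ kg·m/s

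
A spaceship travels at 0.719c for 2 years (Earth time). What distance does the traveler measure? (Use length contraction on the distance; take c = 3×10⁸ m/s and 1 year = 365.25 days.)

Earth distance: d = v × t = 0.719c × 2 yr = 1.3614×10¹⁶ m
γ = 1.4388
d' = d/γ = 1.3614×10¹⁶/1.4388 = 9.462×10¹⁵ m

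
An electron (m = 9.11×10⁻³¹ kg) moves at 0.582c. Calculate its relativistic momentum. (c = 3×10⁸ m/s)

γ = 1/√(1 - 0.582²) = 1.230
v = 0.582 × 3×10⁸ = 1.746×10⁸ m/s
p = γmv = 1.230 × 9.11×10⁻³¹ × 1.746×10⁸ = 1.956×10⁻²² kg·m/s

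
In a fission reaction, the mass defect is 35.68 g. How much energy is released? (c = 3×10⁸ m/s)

Convert mass defect: Δm = 35.68 g = 0.03568 kg
E = Δm·c² = 0.03568 × (3×10⁸)²
= 0.03568 × 9×10¹⁶ = 3.211×10¹⁵ J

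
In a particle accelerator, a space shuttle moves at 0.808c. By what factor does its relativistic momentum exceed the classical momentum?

p_rel = γmv, p_class = mv
Ratio = γ = 1/√(1 - 0.808²)
= 1/√(0.347136) = 1.697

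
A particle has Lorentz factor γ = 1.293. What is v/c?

From γ = 1/√(1 - v²/c²):
1/γ² = 1/1.293² = 0.59814
v²/c² = 1 - 0.59814 = 0.40186
v/c = √(0.40186) = 0.6339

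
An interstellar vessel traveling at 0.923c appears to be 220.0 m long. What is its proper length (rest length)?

Contracted length L = 220.0 m
γ = 1/√(1 - 0.923²) = 2.5988
L₀ = γL = 2.5988 × 220.0 = 571.7 m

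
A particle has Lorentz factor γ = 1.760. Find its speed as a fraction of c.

From γ = 1/√(1 - v²/c²):
1/γ² = 1/1.760² = 0.3228
v²/c² = 1 - 0.3228 = 0.6772
v/c = √(0.6772) = 0.8229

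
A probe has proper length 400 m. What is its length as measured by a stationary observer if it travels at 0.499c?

Proper length L₀ = 400 m
γ = 1/√(1 - 0.499²) = 1.154
L = L₀/γ = 400/1.154 = 346.6 m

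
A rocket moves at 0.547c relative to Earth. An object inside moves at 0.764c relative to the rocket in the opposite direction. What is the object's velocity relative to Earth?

Object's velocity in rocket frame is u' = -0.764c
u = (u' + v)/(1 + u'v/c²) = (v - 0.764)/(1 - 0.764·v/c²)
Numerator: 0.547 - 0.764 = -0.217
Denominator: 1 - 0.417908 = 0.582092
u = -0.217/0.582092 = -0.3728c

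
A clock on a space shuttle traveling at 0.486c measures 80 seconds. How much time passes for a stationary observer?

Proper time Δt₀ = 80 seconds
γ = 1/√(1 - 0.486²) = 1.1442
Δt = γΔt₀ = 1.1442 × 80 = 91.54 seconds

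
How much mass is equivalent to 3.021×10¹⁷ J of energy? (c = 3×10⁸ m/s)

From E = mc², we get m = E/c²
c² = (3×10⁸)² = 9×10¹⁶ m²/s²
m = 3.021×10¹⁷ / 9×10¹⁶ = 3.357 kg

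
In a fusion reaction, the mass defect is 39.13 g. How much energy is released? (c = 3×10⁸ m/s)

Convert mass defect: Δm = 39.13 g = 0.03913 kg
E = Δm·c² = 0.03913 × (3×10⁸)²
= 0.03913 × 9×10¹⁶ = 3.522×10¹⁵ J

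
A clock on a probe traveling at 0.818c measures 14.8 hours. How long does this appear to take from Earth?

Proper time Δt₀ = 14.8 hours
γ = 1/√(1 - 0.818²) = 1.7385
Δt = γΔt₀ = 1.7385 × 14.8 = 25.73 hours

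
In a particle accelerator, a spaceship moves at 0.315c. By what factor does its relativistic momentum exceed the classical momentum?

p_rel = γmv, p_class = mv
Ratio = γ = 1/√(1 - 0.315²)
= 1/√(0.900775) = 1.054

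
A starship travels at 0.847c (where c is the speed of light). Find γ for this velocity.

v/c = 0.847, so (v/c)² = 0.717409
1 - (v/c)² = 0.282591
γ = 1/√(0.282591) = 1.881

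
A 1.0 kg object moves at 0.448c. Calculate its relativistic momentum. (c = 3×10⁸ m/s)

γ = 1/√(1 - 0.448²) = 1.1185
v = 0.448 × 3×10⁸ = 1.344×10⁸ m/s
p = γmv = 1.1185 × 1.0 × 1.344×10⁸ = 1.503×10⁸ kg·m/s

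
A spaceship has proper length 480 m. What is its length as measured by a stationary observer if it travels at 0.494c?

Proper length L₀ = 480 m
γ = 1/√(1 - 0.494²) = 1.15014
L = L₀/γ = 480/1.15014 = 417.3 m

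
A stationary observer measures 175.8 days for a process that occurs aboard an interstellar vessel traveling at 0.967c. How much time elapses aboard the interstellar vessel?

Dilated time Δt = 175.8 days
γ = 1/√(1 - 0.967²) = 3.925
Δt₀ = Δt/γ = 175.8/3.925 = 44.79 days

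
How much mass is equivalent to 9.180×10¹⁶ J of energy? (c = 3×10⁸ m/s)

From E = mc², we get m = E/c²
c² = (3×10⁸)² = 9×10¹⁶ m²/s²
m = 9.180×10¹⁶ / 9×10¹⁶ = 1.020 kg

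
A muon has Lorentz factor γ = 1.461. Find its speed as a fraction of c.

From γ = 1/√(1 - v²/c²):
1/γ² = 1/1.461² = 0.4685
v²/c² = 1 - 0.4685 = 0.5315
v/c = √(0.5315) = 0.7290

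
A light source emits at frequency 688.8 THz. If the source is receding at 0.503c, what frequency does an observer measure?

β = v/c = 0.503
(1-β)/(1+β) = 0.497/1.503 = 0.33067
Doppler factor = √(0.33067) = 0.5750
f_obs = 688.8 × 0.5750 = 396.1 THz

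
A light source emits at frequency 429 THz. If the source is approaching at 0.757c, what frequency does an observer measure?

β = v/c = 0.757
(1+β)/(1-β) = 1.757/0.243 = 7.230
Doppler factor = √(7.230) = 2.689
f_obs = 429 × 2.689 = 1154 THz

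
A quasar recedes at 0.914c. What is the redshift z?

β = 0.914
(1+β)/(1-β) = 1.914/0.086 = 22.26
√(22.26) = 4.718
z = 4.718 - 1 = 3.718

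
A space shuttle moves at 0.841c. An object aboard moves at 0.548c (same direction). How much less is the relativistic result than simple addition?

Classical: u' + v = 0.548 + 0.841 = 1.389c
Relativistic: u = (0.548 + 0.841)/(1 + 0.460868) = 1.389/1.460868 = 0.9508c
Difference: 1.389 - 0.9508 = 0.4382c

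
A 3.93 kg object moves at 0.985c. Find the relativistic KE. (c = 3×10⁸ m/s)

γ = 1/√(1 - 0.985²) = 5.795
γ - 1 = 4.795
KE = (γ-1)mc² = 4.795 × 3.93 × (3×10⁸)² = 1.696×10¹⁸ J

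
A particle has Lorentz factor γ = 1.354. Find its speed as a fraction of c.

From γ = 1/√(1 - v²/c²):
1/γ² = 1/1.354² = 0.5455
v²/c² = 1 - 0.5455 = 0.4545
v/c = √(0.4545) = 0.6742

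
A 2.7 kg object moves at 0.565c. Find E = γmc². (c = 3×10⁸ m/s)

γ = 1/√(1 - 0.565²) = 1.212
mc² = 2.7 × (3×10⁸)² = 2.430×10¹⁷ J
E = γmc² = 1.212 × 2.430×10¹⁷ = 2.945×10¹⁷ J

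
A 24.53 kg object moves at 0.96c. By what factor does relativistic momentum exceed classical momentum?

p_rel = γmv, p_class = mv
Ratio = γ = 1/√(1 - 0.96²) = 3.571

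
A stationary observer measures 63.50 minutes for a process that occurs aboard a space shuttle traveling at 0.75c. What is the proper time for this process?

Dilated time Δt = 63.50 minutes
γ = 1/√(1 - 0.75²) = 1.512
Δt₀ = Δt/γ = 63.50/1.512 = 42.00 minutes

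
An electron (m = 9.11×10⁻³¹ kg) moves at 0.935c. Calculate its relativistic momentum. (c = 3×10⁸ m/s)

γ = 1/√(1 - 0.935²) = 2.8197
v = 0.935 × 3×10⁸ = 2.805×10⁸ m/s
p = γmv = 2.8197 × 9.11×10⁻³¹ × 2.805×10⁸ = 7.205×10⁻²² kg·m/s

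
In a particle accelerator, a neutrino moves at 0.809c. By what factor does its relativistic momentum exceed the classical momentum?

p_rel = γmv, p_class = mv
Ratio = γ = 1/√(1 - 0.809²)
= 1/√(0.345519) = 1.701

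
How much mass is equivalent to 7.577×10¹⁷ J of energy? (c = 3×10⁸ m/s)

From E = mc², we get m = E/c²
c² = (3×10⁸)² = 9×10¹⁶ m²/s²
m = 7.577×10¹⁷ / 9×10¹⁶ = 8.419 kg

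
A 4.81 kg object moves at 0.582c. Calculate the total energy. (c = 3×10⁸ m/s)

γ = 1/√(1 - 0.582²) = 1.2297
mc² = 4.81 × (3×10⁸)² = 4.329×10¹⁷ J
E = γmc² = 1.2297 × 4.329×10¹⁷ = 5.323×10¹⁷ J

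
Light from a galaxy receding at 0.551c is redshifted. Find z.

β = 0.551
(1+β)/(1-β) = 1.551/0.449 = 3.4543
√(3.4543) = 1.8586
z = 1.8586 - 1 = 0.8586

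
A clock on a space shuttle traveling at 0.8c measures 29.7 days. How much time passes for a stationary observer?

Proper time Δt₀ = 29.7 days
γ = 1/√(1 - 0.8²) = 1.6667
Δt = γΔt₀ = 1.6667 × 29.7 = 49.50 days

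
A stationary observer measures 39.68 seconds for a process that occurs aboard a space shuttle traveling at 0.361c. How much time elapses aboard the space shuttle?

Dilated time Δt = 39.68 seconds
γ = 1/√(1 - 0.361²) = 1.0723
Δt₀ = Δt/γ = 39.68/1.0723 = 37.00 seconds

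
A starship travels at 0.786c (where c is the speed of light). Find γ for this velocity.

v/c = 0.786, so (v/c)² = 0.617796
1 - (v/c)² = 0.382204
γ = 1/√(0.382204) = 1.618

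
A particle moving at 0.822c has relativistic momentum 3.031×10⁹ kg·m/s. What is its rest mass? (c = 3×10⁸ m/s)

γ = 1/√(1 - 0.822²) = 1.756
v = 0.822 × 3×10⁸ = 2.466×10⁸ m/s
m = p/(γv) = 3.031×10⁹/(1.756 × 2.466×10⁸) = 7.000 kg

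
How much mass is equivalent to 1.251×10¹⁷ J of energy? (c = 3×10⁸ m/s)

From E = mc², we get m = E/c²
c² = (3×10⁸)² = 9×10¹⁶ m²/s²
m = 1.251×10¹⁷ / 9×10¹⁶ = 1.390 kg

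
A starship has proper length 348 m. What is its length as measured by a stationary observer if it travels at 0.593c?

Proper length L₀ = 348 m
γ = 1/√(1 - 0.593²) = 1.242
L = L₀/γ = 348/1.242 = 280.2 m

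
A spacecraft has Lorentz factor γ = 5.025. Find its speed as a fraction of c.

From γ = 1/√(1 - v²/c²):
1/γ² = 1/5.025² = 0.03960
v²/c² = 1 - 0.03960 = 0.9604
v/c = √(0.9604) = 0.9800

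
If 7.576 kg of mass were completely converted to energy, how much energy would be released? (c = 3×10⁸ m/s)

Using E = mc²:
c² = (3×10⁸)² = 9×10¹⁶ m²/s²
E = 7.576 × 9×10¹⁶ = 6.818×10¹⁷ J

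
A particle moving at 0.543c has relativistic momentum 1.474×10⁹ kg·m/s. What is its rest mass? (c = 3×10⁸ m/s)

γ = 1/√(1 - 0.543²) = 1.1909
v = 0.543 × 3×10⁸ = 1.629×10⁸ m/s
m = p/(γv) = 1.474×10⁹/(1.1909 × 1.629×10⁸) = 7.598 kg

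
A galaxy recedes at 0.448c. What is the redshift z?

β = 0.448
(1+β)/(1-β) = 1.448/0.552 = 2.623
√(2.623) = 1.6196
z = 1.6196 - 1 = 0.6196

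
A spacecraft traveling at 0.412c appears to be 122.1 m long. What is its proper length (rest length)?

Contracted length L = 122.1 m
γ = 1/√(1 - 0.412²) = 1.0975
L₀ = γL = 1.0975 × 122.1 = 134.0 m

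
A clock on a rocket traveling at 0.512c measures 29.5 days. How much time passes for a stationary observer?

Proper time Δt₀ = 29.5 days
γ = 1/√(1 - 0.512²) = 1.164
Δt = γΔt₀ = 1.164 × 29.5 = 34.34 days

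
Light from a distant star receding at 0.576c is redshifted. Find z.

β = 0.576
(1+β)/(1-β) = 1.576/0.424 = 3.71698
√(3.71698) = 1.9279
z = 1.9279 - 1 = 0.9279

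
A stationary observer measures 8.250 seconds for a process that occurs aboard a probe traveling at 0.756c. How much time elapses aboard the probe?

Dilated time Δt = 8.250 seconds
γ = 1/√(1 - 0.756²) = 1.5277
Δt₀ = Δt/γ = 8.250/1.5277 = 5.400 seconds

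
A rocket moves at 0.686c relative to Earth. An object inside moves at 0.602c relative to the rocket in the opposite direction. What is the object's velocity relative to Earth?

Object's velocity in rocket frame is u' = -0.602c
u = (u' + v)/(1 + u'v/c²) = (v - 0.602)/(1 - 0.602·v/c²)
Numerator: 0.686 - 0.602 = 0.084
Denominator: 1 - 0.412972 = 0.587028
u = 0.084/0.587028 = 0.1431c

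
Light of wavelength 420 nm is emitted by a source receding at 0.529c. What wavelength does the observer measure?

β = 0.529
Wavelength Doppler factor = √(1.529/0.471) = √(3.246) = 1.8017
λ_obs = 420 × 1.8017 = 756.7 nm (redshift)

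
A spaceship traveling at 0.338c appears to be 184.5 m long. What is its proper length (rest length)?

Contracted length L = 184.5 m
γ = 1/√(1 - 0.338²) = 1.0625
L₀ = γL = 1.0625 × 184.5 = 196.0 m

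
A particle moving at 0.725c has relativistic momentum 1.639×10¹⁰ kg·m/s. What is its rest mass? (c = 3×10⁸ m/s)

γ = 1/√(1 - 0.725²) = 1.452
v = 0.725 × 3×10⁸ = 2.175×10⁸ m/s
m = p/(γv) = 1.639×10¹⁰/(1.452 × 2.175×10⁸) = 51.90 kg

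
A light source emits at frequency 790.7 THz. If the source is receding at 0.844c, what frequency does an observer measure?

β = v/c = 0.844
(1-β)/(1+β) = 0.156/1.844 = 0.08460
Doppler factor = √(0.08460) = 0.2909
f_obs = 790.7 × 0.2909 = 230.0 THz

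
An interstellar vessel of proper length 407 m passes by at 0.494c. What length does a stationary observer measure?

Proper length L₀ = 407 m
γ = 1/√(1 - 0.494²) = 1.150
L = L₀/γ = 407/1.150 = 353.9 m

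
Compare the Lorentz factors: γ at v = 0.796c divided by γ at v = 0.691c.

γ₁ = 1/√(1 - 0.796²) = 1.6521
γ₂ = 1/√(1 - 0.691²) = 1.3834
γ₁/γ₂ = 1.6521/1.3834 = 1.194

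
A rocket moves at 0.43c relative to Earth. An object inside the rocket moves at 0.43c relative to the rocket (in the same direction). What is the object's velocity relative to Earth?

u = (u' + v)/(1 + u'v/c²)
Numerator: 0.43 + 0.43 = 0.86
Denominator: 1 + 0.1849 = 1.1849
u = 0.86/1.1849 = 0.7258c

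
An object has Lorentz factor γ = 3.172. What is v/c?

From γ = 1/√(1 - v²/c²):
1/γ² = 1/3.172² = 0.09939
v²/c² = 1 - 0.09939 = 0.9006
v/c = √(0.9006) = 0.9490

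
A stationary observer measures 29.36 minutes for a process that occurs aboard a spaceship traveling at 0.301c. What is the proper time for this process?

Dilated time Δt = 29.36 minutes
γ = 1/√(1 - 0.301²) = 1.0486
Δt₀ = Δt/γ = 29.36/1.0486 = 28.00 minutes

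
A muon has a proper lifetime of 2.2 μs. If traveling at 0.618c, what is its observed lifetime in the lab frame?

Proper lifetime τ₀ = 2.2 μs
γ = 1/√(1 - 0.618²) = 1.272
τ = γτ₀ = 1.272 × 2.2 μs = 2.798 μs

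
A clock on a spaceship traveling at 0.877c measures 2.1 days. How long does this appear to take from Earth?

Proper time Δt₀ = 2.1 days
γ = 1/√(1 - 0.877²) = 2.0812
Δt = γΔt₀ = 2.0812 × 2.1 = 4.371 days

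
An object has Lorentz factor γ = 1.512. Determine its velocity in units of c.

From γ = 1/√(1 - v²/c²):
1/γ² = 1/1.512² = 0.4374
v²/c² = 1 - 0.4374 = 0.5626
v/c = √(0.5626) = 0.7501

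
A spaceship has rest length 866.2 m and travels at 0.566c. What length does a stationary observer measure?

Proper length L₀ = 866.2 m
γ = 1/√(1 - 0.566²) = 1.213
L = L₀/γ = 866.2/1.213 = 714.1 m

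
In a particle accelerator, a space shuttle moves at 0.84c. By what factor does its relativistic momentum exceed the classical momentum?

p_rel = γmv, p_class = mv
Ratio = γ = 1/√(1 - 0.84²)
= 1/√(0.2944) = 1.843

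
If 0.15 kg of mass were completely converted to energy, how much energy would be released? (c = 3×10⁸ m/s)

Using E = mc²:
c² = (3×10⁸)² = 9×10¹⁶ m²/s²
E = 0.15 × 9×10¹⁶ = 1.350×10¹⁶ J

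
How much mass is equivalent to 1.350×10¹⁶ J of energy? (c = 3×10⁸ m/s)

From E = mc², we get m = E/c²
c² = (3×10⁸)² = 9×10¹⁶ m²/s²
m = 1.350×10¹⁶ / 9×10¹⁶ = 0.1500 kg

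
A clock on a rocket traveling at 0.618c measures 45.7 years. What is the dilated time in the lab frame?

Proper time Δt₀ = 45.7 years
γ = 1/√(1 - 0.618²) = 1.272
Δt = γΔt₀ = 1.272 × 45.7 = 58.13 years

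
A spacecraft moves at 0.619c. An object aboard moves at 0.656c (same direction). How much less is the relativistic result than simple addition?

Classical: u' + v = 0.656 + 0.619 = 1.275c
Relativistic: u = (0.656 + 0.619)/(1 + 0.406064) = 1.275/1.406064 = 0.9068c
Difference: 1.275 - 0.9068 = 0.3682c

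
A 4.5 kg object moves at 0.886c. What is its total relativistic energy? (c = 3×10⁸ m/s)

γ = 1/√(1 - 0.886²) = 2.1566
mc² = 4.5 × (3×10⁸)² = 4.050×10¹⁷ J
E = γmc² = 2.1566 × 4.050×10¹⁷ = 8.734×10¹⁷ J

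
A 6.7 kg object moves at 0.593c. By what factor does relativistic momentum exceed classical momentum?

p_rel = γmv, p_class = mv
Ratio = γ = 1/√(1 - 0.593²) = 1.242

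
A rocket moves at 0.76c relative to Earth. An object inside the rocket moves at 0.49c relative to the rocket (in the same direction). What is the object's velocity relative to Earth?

u = (u' + v)/(1 + u'v/c²)
Numerator: 0.49 + 0.76 = 1.25
Denominator: 1 + 0.3724 = 1.3724
u = 1.25/1.3724 = 0.9108c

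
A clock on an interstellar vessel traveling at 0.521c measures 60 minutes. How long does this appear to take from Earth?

Proper time Δt₀ = 60 minutes
γ = 1/√(1 - 0.521²) = 1.17157
Δt = γΔt₀ = 1.17157 × 60 = 70.29 minutes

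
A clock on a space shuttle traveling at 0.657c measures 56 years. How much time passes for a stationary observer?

Proper time Δt₀ = 56 years
γ = 1/√(1 - 0.657²) = 1.3265
Δt = γΔt₀ = 1.3265 × 56 = 74.28 years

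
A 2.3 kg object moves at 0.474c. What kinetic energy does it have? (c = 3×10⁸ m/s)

γ = 1/√(1 - 0.474²) = 1.1357
γ - 1 = 0.1357
KE = (γ-1)mc² = 0.1357 × 2.3 × (3×10⁸)² = 2.809×10¹⁶ J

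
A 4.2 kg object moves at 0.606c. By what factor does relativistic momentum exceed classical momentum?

p_rel = γmv, p_class = mv
Ratio = γ = 1/√(1 - 0.606²) = 1.257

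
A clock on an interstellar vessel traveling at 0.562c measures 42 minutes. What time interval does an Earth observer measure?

Proper time Δt₀ = 42 minutes
γ = 1/√(1 - 0.562²) = 1.209
Δt = γΔt₀ = 1.209 × 42 = 50.78 minutes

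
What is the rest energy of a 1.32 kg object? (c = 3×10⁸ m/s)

c² = (3×10⁸)² = 9.000×10¹⁶ m²/s²
E₀ = mc² = 1.32 × 9.000×10¹⁶ = 1.188×10¹⁷ J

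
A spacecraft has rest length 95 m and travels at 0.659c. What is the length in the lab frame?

Proper length L₀ = 95 m
γ = 1/√(1 - 0.659²) = 1.32953
L = L₀/γ = 95/1.32953 = 71.45 m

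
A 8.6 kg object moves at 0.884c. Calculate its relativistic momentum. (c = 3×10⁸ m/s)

γ = 1/√(1 - 0.884²) = 2.1391
v = 0.884 × 3×10⁸ = 2.652×10⁸ m/s
p = γmv = 2.1391 × 8.6 × 2.652×10⁸ = 4.879×10⁹ kg·m/s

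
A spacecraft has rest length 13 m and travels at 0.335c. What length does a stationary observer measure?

Proper length L₀ = 13 m
γ = 1/√(1 - 0.335²) = 1.061
L = L₀/γ = 13/1.061 = 12.25 m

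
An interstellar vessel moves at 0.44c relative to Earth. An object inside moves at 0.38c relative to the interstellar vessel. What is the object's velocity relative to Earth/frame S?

u = (u' + v)/(1 + u'v/c²)
Numerator: 0.38 + 0.44 = 0.82
Denominator: 1 + 0.1672 = 1.1672
u = 0.82/1.1672 = 0.7025c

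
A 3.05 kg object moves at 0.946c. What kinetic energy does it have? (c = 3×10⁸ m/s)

γ = 1/√(1 - 0.946²) = 3.085
γ - 1 = 2.085
KE = (γ-1)mc² = 2.085 × 3.05 × (3×10⁸)² = 5.723×10¹⁷ J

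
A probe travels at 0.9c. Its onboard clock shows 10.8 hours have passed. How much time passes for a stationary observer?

Proper time Δt₀ = 10.8 hours
γ = 1/√(1 - 0.9²) = 2.294
Δt = γΔt₀ = 2.294 × 10.8 = 24.78 hours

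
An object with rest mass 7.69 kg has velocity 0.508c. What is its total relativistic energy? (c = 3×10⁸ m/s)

γ = 1/√(1 - 0.508²) = 1.161
mc² = 7.69 × (3×10⁸)² = 6.921×10¹⁷ J
E = γmc² = 1.161 × 6.921×10¹⁷ = 8.035×10¹⁷ J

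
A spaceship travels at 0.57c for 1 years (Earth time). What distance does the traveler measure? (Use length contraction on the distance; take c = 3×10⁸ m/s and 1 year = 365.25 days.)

Earth distance: d = v × t = 0.57c × 1 yr = 5.396×10¹⁵ m
γ = 1.217
d' = d/γ = 5.396×10¹⁵/1.217 = 4.434×10¹⁵ m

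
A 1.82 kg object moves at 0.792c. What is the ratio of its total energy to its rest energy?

E = γmc², E₀ = mc²
E/E₀ = γ = 1/√(1 - 0.792²) = 1.638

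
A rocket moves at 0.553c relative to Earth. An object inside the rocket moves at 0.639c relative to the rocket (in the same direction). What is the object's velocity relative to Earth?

u = (u' + v)/(1 + u'v/c²)
Numerator: 0.639 + 0.553 = 1.192
Denominator: 1 + 0.353367 = 1.353367
u = 1.192/1.353367 = 0.8808c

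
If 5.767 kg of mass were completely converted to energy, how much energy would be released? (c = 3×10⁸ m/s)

Using E = mc²:
c² = (3×10⁸)² = 9×10¹⁶ m²/s²
E = 5.767 × 9×10¹⁶ = 5.190×10¹⁷ J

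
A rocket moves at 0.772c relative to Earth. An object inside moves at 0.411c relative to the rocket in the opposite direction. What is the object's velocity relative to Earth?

Object's velocity in rocket frame is u' = -0.411c
u = (u' + v)/(1 + u'v/c²) = (v - 0.411)/(1 - 0.411·v/c²)
Numerator: 0.772 - 0.411 = 0.361
Denominator: 1 - 0.317292 = 0.682708
u = 0.361/0.682708 = 0.5288c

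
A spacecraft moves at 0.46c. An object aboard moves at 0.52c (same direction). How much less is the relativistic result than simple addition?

Classical: u' + v = 0.52 + 0.46 = 0.98c
Relativistic: u = (0.52 + 0.46)/(1 + 0.2392) = 0.98/1.2392 = 0.7908c
Difference: 0.98 - 0.7908 = 0.1892c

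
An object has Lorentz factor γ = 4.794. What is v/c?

From γ = 1/√(1 - v²/c²):
1/γ² = 1/4.794² = 0.04351
v²/c² = 1 - 0.04351 = 0.9565
v/c = √(0.9565) = 0.9780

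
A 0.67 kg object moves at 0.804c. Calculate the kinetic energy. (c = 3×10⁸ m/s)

γ = 1/√(1 - 0.804²) = 1.6817
γ - 1 = 0.6817
KE = (γ-1)mc² = 0.6817 × 0.67 × (3×10⁸)² = 4.111×10¹⁶ J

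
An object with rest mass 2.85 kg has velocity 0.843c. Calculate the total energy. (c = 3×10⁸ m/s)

γ = 1/√(1 - 0.843²) = 1.859
mc² = 2.85 × (3×10⁸)² = 2.565×10¹⁷ J
E = γmc² = 1.859 × 2.565×10¹⁷ = 4.768×10¹⁷ J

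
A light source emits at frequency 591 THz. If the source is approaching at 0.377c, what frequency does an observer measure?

β = v/c = 0.377
(1+β)/(1-β) = 1.377/0.623 = 2.2103
Doppler factor = √(2.2103) = 1.4867
f_obs = 591 × 1.4867 = 878.6 THz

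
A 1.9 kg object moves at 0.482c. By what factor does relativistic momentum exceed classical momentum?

p_rel = γmv, p_class = mv
Ratio = γ = 1/√(1 - 0.482²) = 1.141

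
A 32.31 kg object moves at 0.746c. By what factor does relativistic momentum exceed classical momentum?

p_rel = γmv, p_class = mv
Ratio = γ = 1/√(1 - 0.746²) = 1.502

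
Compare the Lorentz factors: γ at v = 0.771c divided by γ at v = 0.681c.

γ₁ = 1/√(1 - 0.771²) = 1.5703
γ₂ = 1/√(1 - 0.681²) = 1.3656
γ₁/γ₂ = 1.5703/1.3656 = 1.150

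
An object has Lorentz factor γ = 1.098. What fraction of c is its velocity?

From γ = 1/√(1 - v²/c²):
1/γ² = 1/1.098² = 0.82946
v²/c² = 1 - 0.82946 = 0.17054
v/c = √(0.17054) = 0.4130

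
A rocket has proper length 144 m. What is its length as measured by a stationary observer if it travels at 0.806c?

Proper length L₀ = 144 m
γ = 1/√(1 - 0.806²) = 1.6894
L = L₀/γ = 144/1.6894 = 85.24 m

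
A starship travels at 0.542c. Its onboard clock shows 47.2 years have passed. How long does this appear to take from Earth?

Proper time Δt₀ = 47.2 years
γ = 1/√(1 - 0.542²) = 1.190
Δt = γΔt₀ = 1.190 × 47.2 = 56.17 years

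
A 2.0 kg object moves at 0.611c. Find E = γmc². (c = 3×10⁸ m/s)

γ = 1/√(1 - 0.611²) = 1.2632
mc² = 2.0 × (3×10⁸)² = 1.800×10¹⁷ J
E = γmc² = 1.2632 × 1.800×10¹⁷ = 2.274×10¹⁷ J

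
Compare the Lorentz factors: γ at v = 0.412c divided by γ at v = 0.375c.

γ₁ = 1/√(1 - 0.412²) = 1.097
γ₂ = 1/√(1 - 0.375²) = 1.079
γ₁/γ₂ = 1.097/1.079 = 1.017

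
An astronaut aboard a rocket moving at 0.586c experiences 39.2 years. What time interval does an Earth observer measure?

Proper time Δt₀ = 39.2 years
γ = 1/√(1 - 0.586²) = 1.2341
Δt = γΔt₀ = 1.2341 × 39.2 = 48.38 years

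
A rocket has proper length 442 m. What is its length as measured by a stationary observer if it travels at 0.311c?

Proper length L₀ = 442 m
γ = 1/√(1 - 0.311²) = 1.0522
L = L₀/γ = 442/1.0522 = 420.1 m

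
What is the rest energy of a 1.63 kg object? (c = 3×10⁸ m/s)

c² = (3×10⁸)² = 9.000×10¹⁶ m²/s²
E₀ = mc² = 1.63 × 9.000×10¹⁶ = 1.467×10¹⁷ J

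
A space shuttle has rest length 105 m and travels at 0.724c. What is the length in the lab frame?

Proper length L₀ = 105 m
γ = 1/√(1 - 0.724²) = 1.4497
L = L₀/γ = 105/1.4497 = 72.43 m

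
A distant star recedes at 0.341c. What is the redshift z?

β = 0.341
(1+β)/(1-β) = 1.341/0.659 = 2.035
√(2.035) = 1.4265
z = 1.4265 - 1 = 0.4265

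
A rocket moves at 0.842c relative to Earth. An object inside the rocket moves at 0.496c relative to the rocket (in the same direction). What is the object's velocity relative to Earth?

u = (u' + v)/(1 + u'v/c²)
Numerator: 0.496 + 0.842 = 1.338
Denominator: 1 + 0.417632 = 1.417632
u = 1.338/1.417632 = 0.9438c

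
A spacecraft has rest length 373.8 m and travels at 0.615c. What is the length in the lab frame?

Proper length L₀ = 373.8 m
γ = 1/√(1 - 0.615²) = 1.268
L = L₀/γ = 373.8/1.268 = 294.8 m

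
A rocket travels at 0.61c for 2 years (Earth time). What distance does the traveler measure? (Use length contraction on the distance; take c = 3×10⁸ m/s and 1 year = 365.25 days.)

Earth distance: d = v × t = 0.61c × 2 yr = 1.155×10¹⁶ m
γ = 1.262
d' = d/γ = 1.155×10¹⁶/1.262 = 9.152×10¹⁵ m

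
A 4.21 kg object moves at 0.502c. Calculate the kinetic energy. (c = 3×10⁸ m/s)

γ = 1/√(1 - 0.502²) = 1.15625
γ - 1 = 0.15625
KE = (γ-1)mc² = 0.15625 × 4.21 × (3×10⁸)² = 5.920×10¹⁶ J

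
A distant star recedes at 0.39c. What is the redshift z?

β = 0.39
(1+β)/(1-β) = 1.39/0.61 = 2.2787
√(2.2787) = 1.5095
z = 1.5095 - 1 = 0.5095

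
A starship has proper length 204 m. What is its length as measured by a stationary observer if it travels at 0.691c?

Proper length L₀ = 204 m
γ = 1/√(1 - 0.691²) = 1.383
L = L₀/γ = 204/1.383 = 147.5 m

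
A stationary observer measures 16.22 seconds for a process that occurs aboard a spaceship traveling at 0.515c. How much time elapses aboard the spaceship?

Dilated time Δt = 16.22 seconds
γ = 1/√(1 - 0.515²) = 1.167
Δt₀ = Δt/γ = 16.22/1.167 = 13.90 seconds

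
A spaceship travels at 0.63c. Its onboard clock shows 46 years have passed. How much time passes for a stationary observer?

Proper time Δt₀ = 46 years
γ = 1/√(1 - 0.63²) = 1.2877
Δt = γΔt₀ = 1.2877 × 46 = 59.23 years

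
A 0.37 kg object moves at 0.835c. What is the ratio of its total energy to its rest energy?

E = γmc², E₀ = mc²
E/E₀ = γ = 1/√(1 - 0.835²) = 1.817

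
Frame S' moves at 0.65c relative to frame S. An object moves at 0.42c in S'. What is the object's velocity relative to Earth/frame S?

u = (u' + v)/(1 + u'v/c²)
Numerator: 0.42 + 0.65 = 1.07
Denominator: 1 + 0.273 = 1.273
u = 1.07/1.273 = 0.8405c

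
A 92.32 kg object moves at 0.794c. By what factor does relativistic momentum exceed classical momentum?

p_rel = γmv, p_class = mv
Ratio = γ = 1/√(1 - 0.794²) = 1.645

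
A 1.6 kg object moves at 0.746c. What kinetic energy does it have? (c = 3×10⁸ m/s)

γ = 1/√(1 - 0.746²) = 1.5016
γ - 1 = 0.5016
KE = (γ-1)mc² = 0.5016 × 1.6 × (3×10⁸)² = 7.223×10¹⁶ J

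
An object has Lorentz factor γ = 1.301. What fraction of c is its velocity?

From γ = 1/√(1 - v²/c²):
1/γ² = 1/1.301² = 0.5908
v²/c² = 1 - 0.5908 = 0.4092
v/c = √(0.4092) = 0.6397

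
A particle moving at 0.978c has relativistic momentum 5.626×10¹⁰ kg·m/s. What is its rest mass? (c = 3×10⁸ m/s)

γ = 1/√(1 - 0.978²) = 4.794
v = 0.978 × 3×10⁸ = 2.934×10⁸ m/s
m = p/(γv) = 5.626×10¹⁰/(4.794 × 2.934×10⁸) = 40.00 kg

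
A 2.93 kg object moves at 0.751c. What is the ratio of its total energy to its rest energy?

E = γmc², E₀ = mc²
E/E₀ = γ = 1/√(1 - 0.751²) = 1.514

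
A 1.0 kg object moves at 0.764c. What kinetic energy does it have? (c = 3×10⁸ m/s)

γ = 1/√(1 - 0.764²) = 1.5499
γ - 1 = 0.5499
KE = (γ-1)mc² = 0.5499 × 1.0 × (3×10⁸)² = 4.949×10¹⁶ J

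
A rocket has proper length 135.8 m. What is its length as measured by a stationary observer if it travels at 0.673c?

Proper length L₀ = 135.8 m
γ = 1/√(1 - 0.673²) = 1.352
L = L₀/γ = 135.8/1.352 = 100.4 m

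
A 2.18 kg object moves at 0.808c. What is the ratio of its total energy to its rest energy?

E = γmc², E₀ = mc²
E/E₀ = γ = 1/√(1 - 0.808²) = 1.697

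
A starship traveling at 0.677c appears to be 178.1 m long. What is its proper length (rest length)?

Contracted length L = 178.1 m
γ = 1/√(1 - 0.677²) = 1.359
L₀ = γL = 1.359 × 178.1 = 242.0 m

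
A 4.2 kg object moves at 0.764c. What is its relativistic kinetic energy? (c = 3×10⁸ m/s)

γ = 1/√(1 - 0.764²) = 1.5499
γ - 1 = 0.5499
KE = (γ-1)mc² = 0.5499 × 4.2 × (3×10⁸)² = 2.079×10¹⁷ J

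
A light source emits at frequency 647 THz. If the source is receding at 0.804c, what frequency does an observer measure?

β = v/c = 0.804
(1-β)/(1+β) = 0.196/1.804 = 0.10865
Doppler factor = √(0.10865) = 0.3296
f_obs = 647 × 0.3296 = 213.3 THz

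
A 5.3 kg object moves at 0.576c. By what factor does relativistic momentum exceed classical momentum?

p_rel = γmv, p_class = mv
Ratio = γ = 1/√(1 - 0.576²) = 1.223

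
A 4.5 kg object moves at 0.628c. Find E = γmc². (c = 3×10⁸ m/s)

γ = 1/√(1 - 0.628²) = 1.285
mc² = 4.5 × (3×10⁸)² = 4.050×10¹⁷ J
E = γmc² = 1.285 × 4.050×10¹⁷ = 5.204×10¹⁷ J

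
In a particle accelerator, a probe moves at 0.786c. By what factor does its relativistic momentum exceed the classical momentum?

p_rel = γmv, p_class = mv
Ratio = γ = 1/√(1 - 0.786²)
= 1/√(0.382204) = 1.618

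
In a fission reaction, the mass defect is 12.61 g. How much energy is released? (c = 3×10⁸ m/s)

Convert mass defect: Δm = 12.61 g = 0.01261 kg
E = Δm·c² = 0.01261 × (3×10⁸)²
= 0.01261 × 9×10¹⁶ = 1.135×10¹⁵ J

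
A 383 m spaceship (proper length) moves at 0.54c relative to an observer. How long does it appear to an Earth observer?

Proper length L₀ = 383 m
γ = 1/√(1 - 0.54²) = 1.188
L = L₀/γ = 383/1.188 = 322.4 m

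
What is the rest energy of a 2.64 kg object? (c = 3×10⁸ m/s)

c² = (3×10⁸)² = 9.000×10¹⁶ m²/s²
E₀ = mc² = 2.64 × 9.000×10¹⁶ = 2.376×10¹⁷ J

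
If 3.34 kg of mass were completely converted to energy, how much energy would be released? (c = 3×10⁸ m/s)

Using E = mc²:
c² = (3×10⁸)² = 9×10¹⁶ m²/s²
E = 3.34 × 9×10¹⁶ = 3.006×10¹⁷ J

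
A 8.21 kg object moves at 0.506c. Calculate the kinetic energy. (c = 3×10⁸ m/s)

γ = 1/√(1 - 0.506²) = 1.1594
γ - 1 = 0.1594
KE = (γ-1)mc² = 0.1594 × 8.21 × (3×10⁸)² = 1.178×10¹⁷ J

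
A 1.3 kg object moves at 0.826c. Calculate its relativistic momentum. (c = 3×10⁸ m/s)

γ = 1/√(1 - 0.826²) = 1.774
v = 0.826 × 3×10⁸ = 2.478×10⁸ m/s
p = γmv = 1.774 × 1.3 × 2.478×10⁸ = 5.715×10⁸ kg·m/s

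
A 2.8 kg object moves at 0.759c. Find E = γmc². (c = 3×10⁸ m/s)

γ = 1/√(1 - 0.759²) = 1.5359
mc² = 2.8 × (3×10⁸)² = 2.520×10¹⁷ J
E = γmc² = 1.5359 × 2.520×10¹⁷ = 3.870×10¹⁷ J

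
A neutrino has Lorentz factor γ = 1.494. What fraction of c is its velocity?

From γ = 1/√(1 - v²/c²):
1/γ² = 1/1.494² = 0.4480
v²/c² = 1 - 0.4480 = 0.5520
v/c = √(0.5520) = 0.7430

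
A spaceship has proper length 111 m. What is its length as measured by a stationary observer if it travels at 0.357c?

Proper length L₀ = 111 m
γ = 1/√(1 - 0.357²) = 1.0705
L = L₀/γ = 111/1.0705 = 103.7 m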